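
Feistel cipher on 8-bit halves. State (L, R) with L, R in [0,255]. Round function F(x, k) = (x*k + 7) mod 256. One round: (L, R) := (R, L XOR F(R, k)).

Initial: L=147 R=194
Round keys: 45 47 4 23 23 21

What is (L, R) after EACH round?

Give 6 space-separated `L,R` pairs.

Round 1 (k=45): L=194 R=178
Round 2 (k=47): L=178 R=119
Round 3 (k=4): L=119 R=81
Round 4 (k=23): L=81 R=57
Round 5 (k=23): L=57 R=119
Round 6 (k=21): L=119 R=243

Answer: 194,178 178,119 119,81 81,57 57,119 119,243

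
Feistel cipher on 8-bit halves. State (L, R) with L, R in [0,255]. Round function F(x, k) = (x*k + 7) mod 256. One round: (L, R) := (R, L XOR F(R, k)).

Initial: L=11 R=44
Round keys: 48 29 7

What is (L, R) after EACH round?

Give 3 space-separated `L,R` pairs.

Round 1 (k=48): L=44 R=76
Round 2 (k=29): L=76 R=143
Round 3 (k=7): L=143 R=188

Answer: 44,76 76,143 143,188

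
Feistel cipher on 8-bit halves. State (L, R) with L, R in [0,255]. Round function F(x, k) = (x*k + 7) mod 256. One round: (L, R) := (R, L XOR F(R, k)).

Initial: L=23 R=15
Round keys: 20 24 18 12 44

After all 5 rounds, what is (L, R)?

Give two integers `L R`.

Round 1 (k=20): L=15 R=36
Round 2 (k=24): L=36 R=104
Round 3 (k=18): L=104 R=115
Round 4 (k=12): L=115 R=3
Round 5 (k=44): L=3 R=248

Answer: 3 248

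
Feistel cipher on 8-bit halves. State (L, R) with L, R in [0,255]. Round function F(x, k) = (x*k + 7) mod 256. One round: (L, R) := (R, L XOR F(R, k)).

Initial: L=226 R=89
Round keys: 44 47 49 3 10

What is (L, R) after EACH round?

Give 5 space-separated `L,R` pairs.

Answer: 89,177 177,223 223,7 7,195 195,162

Derivation:
Round 1 (k=44): L=89 R=177
Round 2 (k=47): L=177 R=223
Round 3 (k=49): L=223 R=7
Round 4 (k=3): L=7 R=195
Round 5 (k=10): L=195 R=162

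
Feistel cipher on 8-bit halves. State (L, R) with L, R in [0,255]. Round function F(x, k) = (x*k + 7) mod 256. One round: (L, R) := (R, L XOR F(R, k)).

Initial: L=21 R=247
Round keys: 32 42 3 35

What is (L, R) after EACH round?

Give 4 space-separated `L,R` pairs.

Answer: 247,242 242,76 76,25 25,62

Derivation:
Round 1 (k=32): L=247 R=242
Round 2 (k=42): L=242 R=76
Round 3 (k=3): L=76 R=25
Round 4 (k=35): L=25 R=62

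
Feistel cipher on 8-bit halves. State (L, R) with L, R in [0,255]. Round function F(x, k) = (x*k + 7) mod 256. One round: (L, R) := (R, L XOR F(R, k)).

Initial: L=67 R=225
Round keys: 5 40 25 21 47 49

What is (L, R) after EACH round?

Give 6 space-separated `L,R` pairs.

Answer: 225,47 47,190 190,186 186,247 247,218 218,54

Derivation:
Round 1 (k=5): L=225 R=47
Round 2 (k=40): L=47 R=190
Round 3 (k=25): L=190 R=186
Round 4 (k=21): L=186 R=247
Round 5 (k=47): L=247 R=218
Round 6 (k=49): L=218 R=54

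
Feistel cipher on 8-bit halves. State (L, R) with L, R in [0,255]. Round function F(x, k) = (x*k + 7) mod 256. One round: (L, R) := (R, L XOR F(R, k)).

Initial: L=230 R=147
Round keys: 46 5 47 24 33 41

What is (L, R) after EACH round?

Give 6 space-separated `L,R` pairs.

Answer: 147,151 151,105 105,217 217,54 54,36 36,253

Derivation:
Round 1 (k=46): L=147 R=151
Round 2 (k=5): L=151 R=105
Round 3 (k=47): L=105 R=217
Round 4 (k=24): L=217 R=54
Round 5 (k=33): L=54 R=36
Round 6 (k=41): L=36 R=253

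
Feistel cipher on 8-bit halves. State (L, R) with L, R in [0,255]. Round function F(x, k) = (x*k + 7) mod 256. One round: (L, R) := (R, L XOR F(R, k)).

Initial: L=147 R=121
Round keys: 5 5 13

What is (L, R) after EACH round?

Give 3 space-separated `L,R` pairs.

Answer: 121,247 247,163 163,185

Derivation:
Round 1 (k=5): L=121 R=247
Round 2 (k=5): L=247 R=163
Round 3 (k=13): L=163 R=185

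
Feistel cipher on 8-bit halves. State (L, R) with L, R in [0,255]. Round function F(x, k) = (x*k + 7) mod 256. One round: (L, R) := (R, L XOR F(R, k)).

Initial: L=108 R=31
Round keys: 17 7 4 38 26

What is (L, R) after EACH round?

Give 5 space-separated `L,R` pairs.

Round 1 (k=17): L=31 R=122
Round 2 (k=7): L=122 R=66
Round 3 (k=4): L=66 R=117
Round 4 (k=38): L=117 R=39
Round 5 (k=26): L=39 R=136

Answer: 31,122 122,66 66,117 117,39 39,136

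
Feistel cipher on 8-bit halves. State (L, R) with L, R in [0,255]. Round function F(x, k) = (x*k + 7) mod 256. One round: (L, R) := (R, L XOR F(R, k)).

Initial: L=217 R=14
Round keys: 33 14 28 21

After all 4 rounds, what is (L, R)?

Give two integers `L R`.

Answer: 175 195

Derivation:
Round 1 (k=33): L=14 R=12
Round 2 (k=14): L=12 R=161
Round 3 (k=28): L=161 R=175
Round 4 (k=21): L=175 R=195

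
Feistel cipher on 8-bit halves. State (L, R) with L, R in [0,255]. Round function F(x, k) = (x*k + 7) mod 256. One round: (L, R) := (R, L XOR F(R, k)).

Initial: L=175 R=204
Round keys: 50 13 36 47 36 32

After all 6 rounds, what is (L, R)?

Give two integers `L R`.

Answer: 0 8

Derivation:
Round 1 (k=50): L=204 R=112
Round 2 (k=13): L=112 R=123
Round 3 (k=36): L=123 R=35
Round 4 (k=47): L=35 R=15
Round 5 (k=36): L=15 R=0
Round 6 (k=32): L=0 R=8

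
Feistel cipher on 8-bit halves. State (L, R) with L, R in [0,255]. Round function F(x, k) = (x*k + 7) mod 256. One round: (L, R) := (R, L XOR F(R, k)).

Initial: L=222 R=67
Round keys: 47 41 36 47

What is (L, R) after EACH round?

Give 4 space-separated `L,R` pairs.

Answer: 67,138 138,98 98,69 69,208

Derivation:
Round 1 (k=47): L=67 R=138
Round 2 (k=41): L=138 R=98
Round 3 (k=36): L=98 R=69
Round 4 (k=47): L=69 R=208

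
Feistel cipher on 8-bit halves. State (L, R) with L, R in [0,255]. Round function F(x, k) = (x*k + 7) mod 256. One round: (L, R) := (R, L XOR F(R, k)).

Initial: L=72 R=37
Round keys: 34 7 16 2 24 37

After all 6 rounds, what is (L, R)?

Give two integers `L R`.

Answer: 9 68

Derivation:
Round 1 (k=34): L=37 R=185
Round 2 (k=7): L=185 R=51
Round 3 (k=16): L=51 R=142
Round 4 (k=2): L=142 R=16
Round 5 (k=24): L=16 R=9
Round 6 (k=37): L=9 R=68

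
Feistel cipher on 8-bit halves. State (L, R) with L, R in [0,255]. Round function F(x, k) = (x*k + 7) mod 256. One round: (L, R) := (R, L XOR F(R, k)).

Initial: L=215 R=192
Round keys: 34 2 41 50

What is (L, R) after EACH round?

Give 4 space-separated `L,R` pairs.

Round 1 (k=34): L=192 R=80
Round 2 (k=2): L=80 R=103
Round 3 (k=41): L=103 R=214
Round 4 (k=50): L=214 R=180

Answer: 192,80 80,103 103,214 214,180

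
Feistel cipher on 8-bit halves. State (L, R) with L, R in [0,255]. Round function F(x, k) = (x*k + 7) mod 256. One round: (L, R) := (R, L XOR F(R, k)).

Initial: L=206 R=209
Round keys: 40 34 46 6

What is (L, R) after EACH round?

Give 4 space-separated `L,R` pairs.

Round 1 (k=40): L=209 R=97
Round 2 (k=34): L=97 R=56
Round 3 (k=46): L=56 R=118
Round 4 (k=6): L=118 R=243

Answer: 209,97 97,56 56,118 118,243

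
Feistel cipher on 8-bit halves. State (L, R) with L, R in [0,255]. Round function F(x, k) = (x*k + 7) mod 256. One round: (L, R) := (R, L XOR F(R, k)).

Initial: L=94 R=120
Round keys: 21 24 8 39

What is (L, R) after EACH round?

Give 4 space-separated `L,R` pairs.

Answer: 120,129 129,103 103,190 190,158

Derivation:
Round 1 (k=21): L=120 R=129
Round 2 (k=24): L=129 R=103
Round 3 (k=8): L=103 R=190
Round 4 (k=39): L=190 R=158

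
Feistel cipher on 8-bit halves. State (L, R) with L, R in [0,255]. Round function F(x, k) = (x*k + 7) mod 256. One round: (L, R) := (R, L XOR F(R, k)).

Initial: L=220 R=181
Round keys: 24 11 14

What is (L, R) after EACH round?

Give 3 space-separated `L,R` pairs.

Round 1 (k=24): L=181 R=35
Round 2 (k=11): L=35 R=61
Round 3 (k=14): L=61 R=126

Answer: 181,35 35,61 61,126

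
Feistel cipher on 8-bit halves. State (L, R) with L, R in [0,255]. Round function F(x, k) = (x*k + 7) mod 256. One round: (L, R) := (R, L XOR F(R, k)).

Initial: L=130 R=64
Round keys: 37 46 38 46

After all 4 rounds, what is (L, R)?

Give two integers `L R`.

Round 1 (k=37): L=64 R=197
Round 2 (k=46): L=197 R=45
Round 3 (k=38): L=45 R=112
Round 4 (k=46): L=112 R=10

Answer: 112 10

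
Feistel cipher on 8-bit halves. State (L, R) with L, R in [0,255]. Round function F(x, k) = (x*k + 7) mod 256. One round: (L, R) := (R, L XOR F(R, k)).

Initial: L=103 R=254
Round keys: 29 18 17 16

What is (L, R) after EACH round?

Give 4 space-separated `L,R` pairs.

Round 1 (k=29): L=254 R=170
Round 2 (k=18): L=170 R=5
Round 3 (k=17): L=5 R=246
Round 4 (k=16): L=246 R=98

Answer: 254,170 170,5 5,246 246,98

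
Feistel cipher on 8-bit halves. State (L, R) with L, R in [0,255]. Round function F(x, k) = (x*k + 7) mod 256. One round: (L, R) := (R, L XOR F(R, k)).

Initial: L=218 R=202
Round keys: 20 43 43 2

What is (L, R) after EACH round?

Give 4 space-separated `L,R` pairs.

Round 1 (k=20): L=202 R=21
Round 2 (k=43): L=21 R=68
Round 3 (k=43): L=68 R=102
Round 4 (k=2): L=102 R=151

Answer: 202,21 21,68 68,102 102,151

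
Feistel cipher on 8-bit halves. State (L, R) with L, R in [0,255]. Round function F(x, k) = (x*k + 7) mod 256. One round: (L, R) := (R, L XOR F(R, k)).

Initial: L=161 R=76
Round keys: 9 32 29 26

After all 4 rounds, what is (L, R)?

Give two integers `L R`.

Answer: 84 132

Derivation:
Round 1 (k=9): L=76 R=18
Round 2 (k=32): L=18 R=11
Round 3 (k=29): L=11 R=84
Round 4 (k=26): L=84 R=132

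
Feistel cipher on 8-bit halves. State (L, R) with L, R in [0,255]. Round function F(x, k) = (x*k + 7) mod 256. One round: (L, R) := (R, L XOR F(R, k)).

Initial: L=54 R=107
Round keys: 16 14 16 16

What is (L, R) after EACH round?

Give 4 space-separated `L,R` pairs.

Answer: 107,129 129,126 126,102 102,25

Derivation:
Round 1 (k=16): L=107 R=129
Round 2 (k=14): L=129 R=126
Round 3 (k=16): L=126 R=102
Round 4 (k=16): L=102 R=25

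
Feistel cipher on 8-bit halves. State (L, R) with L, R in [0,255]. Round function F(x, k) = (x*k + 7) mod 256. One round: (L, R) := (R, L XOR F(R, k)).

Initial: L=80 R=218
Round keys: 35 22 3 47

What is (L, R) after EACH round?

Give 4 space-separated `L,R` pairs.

Answer: 218,133 133,175 175,145 145,9

Derivation:
Round 1 (k=35): L=218 R=133
Round 2 (k=22): L=133 R=175
Round 3 (k=3): L=175 R=145
Round 4 (k=47): L=145 R=9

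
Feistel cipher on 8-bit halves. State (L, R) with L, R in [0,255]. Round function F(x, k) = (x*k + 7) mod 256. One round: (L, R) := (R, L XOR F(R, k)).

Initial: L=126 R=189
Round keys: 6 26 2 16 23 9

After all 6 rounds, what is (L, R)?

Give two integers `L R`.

Answer: 172 76

Derivation:
Round 1 (k=6): L=189 R=11
Round 2 (k=26): L=11 R=152
Round 3 (k=2): L=152 R=60
Round 4 (k=16): L=60 R=95
Round 5 (k=23): L=95 R=172
Round 6 (k=9): L=172 R=76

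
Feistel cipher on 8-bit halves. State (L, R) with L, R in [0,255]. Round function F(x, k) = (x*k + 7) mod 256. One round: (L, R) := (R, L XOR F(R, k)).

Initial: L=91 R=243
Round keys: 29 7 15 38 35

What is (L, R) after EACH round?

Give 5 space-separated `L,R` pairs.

Answer: 243,213 213,41 41,187 187,224 224,28

Derivation:
Round 1 (k=29): L=243 R=213
Round 2 (k=7): L=213 R=41
Round 3 (k=15): L=41 R=187
Round 4 (k=38): L=187 R=224
Round 5 (k=35): L=224 R=28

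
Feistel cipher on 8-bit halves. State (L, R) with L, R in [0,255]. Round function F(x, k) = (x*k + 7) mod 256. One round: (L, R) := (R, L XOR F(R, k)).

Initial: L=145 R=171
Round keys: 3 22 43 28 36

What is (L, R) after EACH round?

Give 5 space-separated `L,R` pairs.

Answer: 171,153 153,134 134,16 16,65 65,59

Derivation:
Round 1 (k=3): L=171 R=153
Round 2 (k=22): L=153 R=134
Round 3 (k=43): L=134 R=16
Round 4 (k=28): L=16 R=65
Round 5 (k=36): L=65 R=59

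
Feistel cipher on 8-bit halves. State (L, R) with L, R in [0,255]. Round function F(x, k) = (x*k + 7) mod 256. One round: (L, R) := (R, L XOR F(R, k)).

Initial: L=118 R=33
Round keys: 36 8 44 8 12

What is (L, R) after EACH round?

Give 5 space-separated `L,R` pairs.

Round 1 (k=36): L=33 R=221
Round 2 (k=8): L=221 R=206
Round 3 (k=44): L=206 R=178
Round 4 (k=8): L=178 R=89
Round 5 (k=12): L=89 R=129

Answer: 33,221 221,206 206,178 178,89 89,129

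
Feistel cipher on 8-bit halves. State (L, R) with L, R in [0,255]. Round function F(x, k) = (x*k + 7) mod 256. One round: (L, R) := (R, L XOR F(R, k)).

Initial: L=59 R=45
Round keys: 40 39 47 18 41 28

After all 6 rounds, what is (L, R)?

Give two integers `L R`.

Round 1 (k=40): L=45 R=52
Round 2 (k=39): L=52 R=222
Round 3 (k=47): L=222 R=253
Round 4 (k=18): L=253 R=15
Round 5 (k=41): L=15 R=147
Round 6 (k=28): L=147 R=20

Answer: 147 20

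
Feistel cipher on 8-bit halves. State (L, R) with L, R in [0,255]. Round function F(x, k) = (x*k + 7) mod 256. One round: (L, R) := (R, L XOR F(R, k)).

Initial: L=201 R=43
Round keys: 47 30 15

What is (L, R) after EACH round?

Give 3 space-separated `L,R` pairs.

Answer: 43,37 37,118 118,212

Derivation:
Round 1 (k=47): L=43 R=37
Round 2 (k=30): L=37 R=118
Round 3 (k=15): L=118 R=212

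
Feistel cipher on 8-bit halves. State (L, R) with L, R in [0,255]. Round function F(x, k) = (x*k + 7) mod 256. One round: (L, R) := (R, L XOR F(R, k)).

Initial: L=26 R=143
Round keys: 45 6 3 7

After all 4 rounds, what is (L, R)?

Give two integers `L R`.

Answer: 207 24

Derivation:
Round 1 (k=45): L=143 R=48
Round 2 (k=6): L=48 R=168
Round 3 (k=3): L=168 R=207
Round 4 (k=7): L=207 R=24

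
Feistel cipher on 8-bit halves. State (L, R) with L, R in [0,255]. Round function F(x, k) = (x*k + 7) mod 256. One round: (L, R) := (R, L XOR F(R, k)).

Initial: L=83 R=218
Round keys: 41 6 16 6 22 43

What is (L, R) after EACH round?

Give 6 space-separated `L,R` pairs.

Answer: 218,162 162,9 9,53 53,76 76,186 186,9

Derivation:
Round 1 (k=41): L=218 R=162
Round 2 (k=6): L=162 R=9
Round 3 (k=16): L=9 R=53
Round 4 (k=6): L=53 R=76
Round 5 (k=22): L=76 R=186
Round 6 (k=43): L=186 R=9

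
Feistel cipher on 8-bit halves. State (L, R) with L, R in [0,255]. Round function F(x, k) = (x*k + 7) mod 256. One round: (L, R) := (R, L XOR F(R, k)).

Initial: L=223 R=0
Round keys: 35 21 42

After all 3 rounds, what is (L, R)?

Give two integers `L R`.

Round 1 (k=35): L=0 R=216
Round 2 (k=21): L=216 R=191
Round 3 (k=42): L=191 R=133

Answer: 191 133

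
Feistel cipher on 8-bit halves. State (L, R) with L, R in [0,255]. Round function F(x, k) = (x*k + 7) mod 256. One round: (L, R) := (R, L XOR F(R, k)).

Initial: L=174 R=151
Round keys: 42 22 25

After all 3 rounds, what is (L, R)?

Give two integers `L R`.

Round 1 (k=42): L=151 R=99
Round 2 (k=22): L=99 R=30
Round 3 (k=25): L=30 R=150

Answer: 30 150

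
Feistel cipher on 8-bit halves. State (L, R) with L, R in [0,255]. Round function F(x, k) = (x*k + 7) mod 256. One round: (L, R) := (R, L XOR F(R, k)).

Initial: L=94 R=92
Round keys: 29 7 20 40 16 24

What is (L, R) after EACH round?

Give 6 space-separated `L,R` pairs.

Answer: 92,45 45,30 30,114 114,201 201,229 229,182

Derivation:
Round 1 (k=29): L=92 R=45
Round 2 (k=7): L=45 R=30
Round 3 (k=20): L=30 R=114
Round 4 (k=40): L=114 R=201
Round 5 (k=16): L=201 R=229
Round 6 (k=24): L=229 R=182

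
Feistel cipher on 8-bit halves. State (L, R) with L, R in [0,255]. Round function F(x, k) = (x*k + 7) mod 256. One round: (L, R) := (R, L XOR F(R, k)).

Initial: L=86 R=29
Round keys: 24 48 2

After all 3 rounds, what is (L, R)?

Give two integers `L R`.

Answer: 170 178

Derivation:
Round 1 (k=24): L=29 R=233
Round 2 (k=48): L=233 R=170
Round 3 (k=2): L=170 R=178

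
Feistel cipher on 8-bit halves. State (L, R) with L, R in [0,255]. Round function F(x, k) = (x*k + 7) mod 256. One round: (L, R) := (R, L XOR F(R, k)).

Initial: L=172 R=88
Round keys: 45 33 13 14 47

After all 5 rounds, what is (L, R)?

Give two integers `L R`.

Round 1 (k=45): L=88 R=211
Round 2 (k=33): L=211 R=98
Round 3 (k=13): L=98 R=210
Round 4 (k=14): L=210 R=225
Round 5 (k=47): L=225 R=132

Answer: 225 132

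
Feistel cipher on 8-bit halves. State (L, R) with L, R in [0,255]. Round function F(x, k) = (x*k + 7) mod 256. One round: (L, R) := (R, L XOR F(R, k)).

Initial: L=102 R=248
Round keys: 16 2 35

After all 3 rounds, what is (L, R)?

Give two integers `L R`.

Round 1 (k=16): L=248 R=225
Round 2 (k=2): L=225 R=49
Round 3 (k=35): L=49 R=91

Answer: 49 91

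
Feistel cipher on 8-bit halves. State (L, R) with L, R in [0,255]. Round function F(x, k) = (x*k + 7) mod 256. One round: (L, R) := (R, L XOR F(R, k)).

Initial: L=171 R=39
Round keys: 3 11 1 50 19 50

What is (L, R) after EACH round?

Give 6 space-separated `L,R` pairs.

Round 1 (k=3): L=39 R=215
Round 2 (k=11): L=215 R=99
Round 3 (k=1): L=99 R=189
Round 4 (k=50): L=189 R=146
Round 5 (k=19): L=146 R=96
Round 6 (k=50): L=96 R=85

Answer: 39,215 215,99 99,189 189,146 146,96 96,85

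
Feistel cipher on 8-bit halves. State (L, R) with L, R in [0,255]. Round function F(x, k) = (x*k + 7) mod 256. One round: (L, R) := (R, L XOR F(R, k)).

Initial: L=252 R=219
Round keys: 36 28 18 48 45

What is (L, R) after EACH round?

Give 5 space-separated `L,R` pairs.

Round 1 (k=36): L=219 R=47
Round 2 (k=28): L=47 R=240
Round 3 (k=18): L=240 R=200
Round 4 (k=48): L=200 R=119
Round 5 (k=45): L=119 R=58

Answer: 219,47 47,240 240,200 200,119 119,58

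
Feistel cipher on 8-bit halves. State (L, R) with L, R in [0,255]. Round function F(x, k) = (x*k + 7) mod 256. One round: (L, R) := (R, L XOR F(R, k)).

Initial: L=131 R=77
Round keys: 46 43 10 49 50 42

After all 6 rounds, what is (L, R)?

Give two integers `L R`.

Round 1 (k=46): L=77 R=94
Round 2 (k=43): L=94 R=156
Round 3 (k=10): L=156 R=65
Round 4 (k=49): L=65 R=228
Round 5 (k=50): L=228 R=206
Round 6 (k=42): L=206 R=55

Answer: 206 55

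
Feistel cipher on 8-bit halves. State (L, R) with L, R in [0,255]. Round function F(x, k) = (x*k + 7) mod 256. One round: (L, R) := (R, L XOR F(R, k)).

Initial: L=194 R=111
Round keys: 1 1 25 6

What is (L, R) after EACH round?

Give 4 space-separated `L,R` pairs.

Round 1 (k=1): L=111 R=180
Round 2 (k=1): L=180 R=212
Round 3 (k=25): L=212 R=15
Round 4 (k=6): L=15 R=181

Answer: 111,180 180,212 212,15 15,181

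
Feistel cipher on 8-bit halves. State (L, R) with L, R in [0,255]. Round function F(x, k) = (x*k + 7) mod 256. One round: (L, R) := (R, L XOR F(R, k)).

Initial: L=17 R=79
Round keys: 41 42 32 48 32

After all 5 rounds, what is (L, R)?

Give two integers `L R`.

Answer: 149 95

Derivation:
Round 1 (k=41): L=79 R=191
Round 2 (k=42): L=191 R=18
Round 3 (k=32): L=18 R=248
Round 4 (k=48): L=248 R=149
Round 5 (k=32): L=149 R=95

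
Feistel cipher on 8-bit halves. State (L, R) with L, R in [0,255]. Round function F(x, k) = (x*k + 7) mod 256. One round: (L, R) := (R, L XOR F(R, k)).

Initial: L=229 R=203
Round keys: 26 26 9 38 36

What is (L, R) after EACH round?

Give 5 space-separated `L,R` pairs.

Round 1 (k=26): L=203 R=64
Round 2 (k=26): L=64 R=76
Round 3 (k=9): L=76 R=243
Round 4 (k=38): L=243 R=85
Round 5 (k=36): L=85 R=8

Answer: 203,64 64,76 76,243 243,85 85,8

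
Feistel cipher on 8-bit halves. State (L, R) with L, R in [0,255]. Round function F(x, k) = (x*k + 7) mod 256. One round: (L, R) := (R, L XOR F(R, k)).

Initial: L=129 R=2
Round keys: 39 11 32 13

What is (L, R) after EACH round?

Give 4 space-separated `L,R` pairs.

Answer: 2,212 212,33 33,243 243,127

Derivation:
Round 1 (k=39): L=2 R=212
Round 2 (k=11): L=212 R=33
Round 3 (k=32): L=33 R=243
Round 4 (k=13): L=243 R=127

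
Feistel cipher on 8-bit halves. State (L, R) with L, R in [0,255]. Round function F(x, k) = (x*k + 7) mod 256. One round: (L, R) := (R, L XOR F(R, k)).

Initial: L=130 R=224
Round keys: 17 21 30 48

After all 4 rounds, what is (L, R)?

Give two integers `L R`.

Answer: 194 215

Derivation:
Round 1 (k=17): L=224 R=101
Round 2 (k=21): L=101 R=176
Round 3 (k=30): L=176 R=194
Round 4 (k=48): L=194 R=215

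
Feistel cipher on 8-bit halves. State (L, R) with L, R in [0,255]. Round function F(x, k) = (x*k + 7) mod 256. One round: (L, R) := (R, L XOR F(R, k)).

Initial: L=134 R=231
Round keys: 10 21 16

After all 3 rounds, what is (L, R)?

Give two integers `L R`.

Round 1 (k=10): L=231 R=139
Round 2 (k=21): L=139 R=137
Round 3 (k=16): L=137 R=28

Answer: 137 28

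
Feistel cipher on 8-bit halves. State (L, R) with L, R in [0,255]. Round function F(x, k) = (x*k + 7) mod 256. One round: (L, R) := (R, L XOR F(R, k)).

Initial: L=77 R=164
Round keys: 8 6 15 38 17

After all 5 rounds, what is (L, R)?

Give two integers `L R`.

Round 1 (k=8): L=164 R=106
Round 2 (k=6): L=106 R=39
Round 3 (k=15): L=39 R=58
Round 4 (k=38): L=58 R=132
Round 5 (k=17): L=132 R=241

Answer: 132 241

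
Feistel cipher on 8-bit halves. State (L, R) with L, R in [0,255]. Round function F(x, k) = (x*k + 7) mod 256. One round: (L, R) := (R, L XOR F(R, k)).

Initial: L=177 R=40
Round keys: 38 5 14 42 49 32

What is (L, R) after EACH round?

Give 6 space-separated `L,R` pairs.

Answer: 40,70 70,77 77,123 123,120 120,132 132,255

Derivation:
Round 1 (k=38): L=40 R=70
Round 2 (k=5): L=70 R=77
Round 3 (k=14): L=77 R=123
Round 4 (k=42): L=123 R=120
Round 5 (k=49): L=120 R=132
Round 6 (k=32): L=132 R=255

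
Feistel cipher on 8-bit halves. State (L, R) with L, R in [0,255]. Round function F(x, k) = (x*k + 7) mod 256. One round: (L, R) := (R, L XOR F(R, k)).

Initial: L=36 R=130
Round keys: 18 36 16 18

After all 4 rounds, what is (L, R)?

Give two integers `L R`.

Round 1 (k=18): L=130 R=15
Round 2 (k=36): L=15 R=161
Round 3 (k=16): L=161 R=24
Round 4 (k=18): L=24 R=22

Answer: 24 22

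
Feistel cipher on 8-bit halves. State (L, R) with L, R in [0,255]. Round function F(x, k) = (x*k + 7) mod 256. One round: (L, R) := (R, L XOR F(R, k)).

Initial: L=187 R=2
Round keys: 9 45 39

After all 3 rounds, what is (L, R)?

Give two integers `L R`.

Answer: 131 94

Derivation:
Round 1 (k=9): L=2 R=162
Round 2 (k=45): L=162 R=131
Round 3 (k=39): L=131 R=94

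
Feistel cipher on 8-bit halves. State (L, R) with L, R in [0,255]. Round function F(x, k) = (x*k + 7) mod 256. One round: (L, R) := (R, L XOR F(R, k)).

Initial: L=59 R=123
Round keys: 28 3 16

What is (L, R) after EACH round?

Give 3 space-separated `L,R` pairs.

Round 1 (k=28): L=123 R=64
Round 2 (k=3): L=64 R=188
Round 3 (k=16): L=188 R=135

Answer: 123,64 64,188 188,135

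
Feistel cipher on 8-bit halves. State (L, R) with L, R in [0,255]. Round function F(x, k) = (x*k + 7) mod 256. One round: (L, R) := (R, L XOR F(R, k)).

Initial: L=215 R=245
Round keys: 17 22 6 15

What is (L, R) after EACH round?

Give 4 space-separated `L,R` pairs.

Round 1 (k=17): L=245 R=155
Round 2 (k=22): L=155 R=172
Round 3 (k=6): L=172 R=148
Round 4 (k=15): L=148 R=31

Answer: 245,155 155,172 172,148 148,31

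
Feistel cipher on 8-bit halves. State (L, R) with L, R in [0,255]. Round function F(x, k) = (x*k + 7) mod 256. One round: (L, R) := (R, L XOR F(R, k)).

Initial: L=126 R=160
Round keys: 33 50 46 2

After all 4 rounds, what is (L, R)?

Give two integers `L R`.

Round 1 (k=33): L=160 R=217
Round 2 (k=50): L=217 R=201
Round 3 (k=46): L=201 R=252
Round 4 (k=2): L=252 R=54

Answer: 252 54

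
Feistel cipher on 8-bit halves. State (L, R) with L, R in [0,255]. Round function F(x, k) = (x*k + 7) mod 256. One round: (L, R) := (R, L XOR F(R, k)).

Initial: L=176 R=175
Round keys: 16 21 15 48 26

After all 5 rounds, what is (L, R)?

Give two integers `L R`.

Answer: 130 158

Derivation:
Round 1 (k=16): L=175 R=71
Round 2 (k=21): L=71 R=117
Round 3 (k=15): L=117 R=165
Round 4 (k=48): L=165 R=130
Round 5 (k=26): L=130 R=158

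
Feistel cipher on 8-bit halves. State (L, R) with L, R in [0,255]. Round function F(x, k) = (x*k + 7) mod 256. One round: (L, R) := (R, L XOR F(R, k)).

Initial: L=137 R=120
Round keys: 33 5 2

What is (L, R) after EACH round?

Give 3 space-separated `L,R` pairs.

Answer: 120,246 246,173 173,151

Derivation:
Round 1 (k=33): L=120 R=246
Round 2 (k=5): L=246 R=173
Round 3 (k=2): L=173 R=151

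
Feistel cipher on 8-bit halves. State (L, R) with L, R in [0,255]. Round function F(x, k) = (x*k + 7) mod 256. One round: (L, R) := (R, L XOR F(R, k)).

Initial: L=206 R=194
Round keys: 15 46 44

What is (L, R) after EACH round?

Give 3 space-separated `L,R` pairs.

Answer: 194,171 171,3 3,32

Derivation:
Round 1 (k=15): L=194 R=171
Round 2 (k=46): L=171 R=3
Round 3 (k=44): L=3 R=32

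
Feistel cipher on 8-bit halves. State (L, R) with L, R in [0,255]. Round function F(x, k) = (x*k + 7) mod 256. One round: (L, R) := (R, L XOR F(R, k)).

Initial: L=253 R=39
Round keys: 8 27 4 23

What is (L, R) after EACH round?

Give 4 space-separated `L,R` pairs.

Round 1 (k=8): L=39 R=194
Round 2 (k=27): L=194 R=90
Round 3 (k=4): L=90 R=173
Round 4 (k=23): L=173 R=200

Answer: 39,194 194,90 90,173 173,200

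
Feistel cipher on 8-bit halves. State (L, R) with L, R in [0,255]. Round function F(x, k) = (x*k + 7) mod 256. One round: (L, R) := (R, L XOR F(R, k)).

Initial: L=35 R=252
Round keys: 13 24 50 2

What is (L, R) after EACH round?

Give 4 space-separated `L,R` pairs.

Round 1 (k=13): L=252 R=240
Round 2 (k=24): L=240 R=123
Round 3 (k=50): L=123 R=253
Round 4 (k=2): L=253 R=122

Answer: 252,240 240,123 123,253 253,122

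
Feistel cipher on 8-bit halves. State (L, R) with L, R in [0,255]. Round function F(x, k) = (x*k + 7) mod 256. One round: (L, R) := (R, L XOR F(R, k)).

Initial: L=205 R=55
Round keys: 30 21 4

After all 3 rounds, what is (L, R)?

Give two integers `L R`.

Round 1 (k=30): L=55 R=180
Round 2 (k=21): L=180 R=252
Round 3 (k=4): L=252 R=67

Answer: 252 67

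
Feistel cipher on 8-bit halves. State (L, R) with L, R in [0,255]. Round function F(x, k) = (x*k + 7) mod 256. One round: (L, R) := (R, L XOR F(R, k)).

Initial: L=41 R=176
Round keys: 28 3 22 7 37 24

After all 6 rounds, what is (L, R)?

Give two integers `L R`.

Answer: 91 2

Derivation:
Round 1 (k=28): L=176 R=110
Round 2 (k=3): L=110 R=225
Round 3 (k=22): L=225 R=51
Round 4 (k=7): L=51 R=141
Round 5 (k=37): L=141 R=91
Round 6 (k=24): L=91 R=2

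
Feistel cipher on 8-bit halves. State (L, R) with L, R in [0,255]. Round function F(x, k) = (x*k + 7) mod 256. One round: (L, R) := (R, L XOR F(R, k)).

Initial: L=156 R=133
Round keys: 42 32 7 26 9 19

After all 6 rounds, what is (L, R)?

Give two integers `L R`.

Round 1 (k=42): L=133 R=69
Round 2 (k=32): L=69 R=34
Round 3 (k=7): L=34 R=176
Round 4 (k=26): L=176 R=197
Round 5 (k=9): L=197 R=68
Round 6 (k=19): L=68 R=214

Answer: 68 214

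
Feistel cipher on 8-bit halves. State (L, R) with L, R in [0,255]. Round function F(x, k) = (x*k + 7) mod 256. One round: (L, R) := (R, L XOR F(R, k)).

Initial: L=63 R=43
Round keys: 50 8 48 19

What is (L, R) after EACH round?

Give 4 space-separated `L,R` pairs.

Answer: 43,82 82,188 188,21 21,42

Derivation:
Round 1 (k=50): L=43 R=82
Round 2 (k=8): L=82 R=188
Round 3 (k=48): L=188 R=21
Round 4 (k=19): L=21 R=42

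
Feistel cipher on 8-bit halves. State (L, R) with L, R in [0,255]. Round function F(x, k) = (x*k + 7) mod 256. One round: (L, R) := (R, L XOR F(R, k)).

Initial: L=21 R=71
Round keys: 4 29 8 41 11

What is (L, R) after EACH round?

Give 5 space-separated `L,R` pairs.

Round 1 (k=4): L=71 R=54
Round 2 (k=29): L=54 R=98
Round 3 (k=8): L=98 R=33
Round 4 (k=41): L=33 R=50
Round 5 (k=11): L=50 R=12

Answer: 71,54 54,98 98,33 33,50 50,12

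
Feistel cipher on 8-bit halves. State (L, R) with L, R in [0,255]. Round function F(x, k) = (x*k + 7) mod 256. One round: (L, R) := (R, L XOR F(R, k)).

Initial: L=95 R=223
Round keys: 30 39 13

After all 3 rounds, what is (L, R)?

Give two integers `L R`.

Answer: 222 59

Derivation:
Round 1 (k=30): L=223 R=118
Round 2 (k=39): L=118 R=222
Round 3 (k=13): L=222 R=59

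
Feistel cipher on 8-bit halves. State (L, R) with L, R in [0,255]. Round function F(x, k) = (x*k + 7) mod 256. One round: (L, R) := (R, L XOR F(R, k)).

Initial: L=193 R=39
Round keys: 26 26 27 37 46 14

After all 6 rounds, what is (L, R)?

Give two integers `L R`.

Answer: 248 41

Derivation:
Round 1 (k=26): L=39 R=60
Round 2 (k=26): L=60 R=56
Round 3 (k=27): L=56 R=211
Round 4 (k=37): L=211 R=190
Round 5 (k=46): L=190 R=248
Round 6 (k=14): L=248 R=41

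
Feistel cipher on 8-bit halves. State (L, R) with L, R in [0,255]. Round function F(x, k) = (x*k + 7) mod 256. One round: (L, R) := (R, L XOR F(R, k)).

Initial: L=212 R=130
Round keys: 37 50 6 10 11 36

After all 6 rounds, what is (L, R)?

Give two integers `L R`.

Answer: 167 31

Derivation:
Round 1 (k=37): L=130 R=5
Round 2 (k=50): L=5 R=131
Round 3 (k=6): L=131 R=28
Round 4 (k=10): L=28 R=156
Round 5 (k=11): L=156 R=167
Round 6 (k=36): L=167 R=31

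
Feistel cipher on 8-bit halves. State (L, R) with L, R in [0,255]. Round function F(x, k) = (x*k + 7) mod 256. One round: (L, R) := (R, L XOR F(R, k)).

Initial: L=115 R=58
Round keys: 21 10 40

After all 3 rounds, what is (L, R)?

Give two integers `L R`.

Round 1 (k=21): L=58 R=186
Round 2 (k=10): L=186 R=113
Round 3 (k=40): L=113 R=21

Answer: 113 21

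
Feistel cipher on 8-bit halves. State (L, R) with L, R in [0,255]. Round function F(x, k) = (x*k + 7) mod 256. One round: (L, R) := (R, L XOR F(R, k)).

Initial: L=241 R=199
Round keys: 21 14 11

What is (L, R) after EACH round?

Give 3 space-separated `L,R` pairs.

Round 1 (k=21): L=199 R=171
Round 2 (k=14): L=171 R=166
Round 3 (k=11): L=166 R=130

Answer: 199,171 171,166 166,130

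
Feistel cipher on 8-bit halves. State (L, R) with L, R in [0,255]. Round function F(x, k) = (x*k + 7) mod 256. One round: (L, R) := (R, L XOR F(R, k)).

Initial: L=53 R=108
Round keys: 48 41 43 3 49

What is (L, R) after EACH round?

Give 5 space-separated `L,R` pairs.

Answer: 108,114 114,37 37,76 76,206 206,57

Derivation:
Round 1 (k=48): L=108 R=114
Round 2 (k=41): L=114 R=37
Round 3 (k=43): L=37 R=76
Round 4 (k=3): L=76 R=206
Round 5 (k=49): L=206 R=57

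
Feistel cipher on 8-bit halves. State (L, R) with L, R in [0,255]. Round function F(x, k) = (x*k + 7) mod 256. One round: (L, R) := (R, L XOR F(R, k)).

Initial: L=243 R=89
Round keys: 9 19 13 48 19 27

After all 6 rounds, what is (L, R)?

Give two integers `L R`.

Answer: 134 239

Derivation:
Round 1 (k=9): L=89 R=219
Round 2 (k=19): L=219 R=17
Round 3 (k=13): L=17 R=63
Round 4 (k=48): L=63 R=198
Round 5 (k=19): L=198 R=134
Round 6 (k=27): L=134 R=239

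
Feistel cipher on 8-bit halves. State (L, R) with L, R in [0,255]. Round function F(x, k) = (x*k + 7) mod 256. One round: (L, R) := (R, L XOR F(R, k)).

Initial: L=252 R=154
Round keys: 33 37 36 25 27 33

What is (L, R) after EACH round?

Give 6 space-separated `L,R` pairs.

Round 1 (k=33): L=154 R=29
Round 2 (k=37): L=29 R=162
Round 3 (k=36): L=162 R=210
Round 4 (k=25): L=210 R=43
Round 5 (k=27): L=43 R=66
Round 6 (k=33): L=66 R=162

Answer: 154,29 29,162 162,210 210,43 43,66 66,162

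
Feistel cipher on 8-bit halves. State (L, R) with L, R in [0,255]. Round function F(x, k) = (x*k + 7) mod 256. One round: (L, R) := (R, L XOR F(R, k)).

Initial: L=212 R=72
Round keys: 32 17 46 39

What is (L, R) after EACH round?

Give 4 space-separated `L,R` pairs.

Round 1 (k=32): L=72 R=211
Round 2 (k=17): L=211 R=66
Round 3 (k=46): L=66 R=48
Round 4 (k=39): L=48 R=21

Answer: 72,211 211,66 66,48 48,21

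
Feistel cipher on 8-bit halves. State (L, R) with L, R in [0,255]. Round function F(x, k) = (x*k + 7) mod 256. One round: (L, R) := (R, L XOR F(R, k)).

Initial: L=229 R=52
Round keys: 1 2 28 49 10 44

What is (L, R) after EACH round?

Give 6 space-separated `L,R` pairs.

Answer: 52,222 222,247 247,213 213,59 59,128 128,60

Derivation:
Round 1 (k=1): L=52 R=222
Round 2 (k=2): L=222 R=247
Round 3 (k=28): L=247 R=213
Round 4 (k=49): L=213 R=59
Round 5 (k=10): L=59 R=128
Round 6 (k=44): L=128 R=60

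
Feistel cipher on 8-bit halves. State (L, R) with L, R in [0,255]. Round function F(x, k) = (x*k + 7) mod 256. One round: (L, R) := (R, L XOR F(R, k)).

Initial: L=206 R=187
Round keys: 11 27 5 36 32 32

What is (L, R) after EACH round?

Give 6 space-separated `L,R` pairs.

Round 1 (k=11): L=187 R=222
Round 2 (k=27): L=222 R=202
Round 3 (k=5): L=202 R=39
Round 4 (k=36): L=39 R=73
Round 5 (k=32): L=73 R=0
Round 6 (k=32): L=0 R=78

Answer: 187,222 222,202 202,39 39,73 73,0 0,78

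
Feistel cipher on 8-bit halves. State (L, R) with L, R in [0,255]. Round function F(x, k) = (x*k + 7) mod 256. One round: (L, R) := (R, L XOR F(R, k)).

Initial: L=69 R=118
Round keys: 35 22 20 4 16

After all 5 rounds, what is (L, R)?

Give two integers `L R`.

Answer: 90 176

Derivation:
Round 1 (k=35): L=118 R=108
Round 2 (k=22): L=108 R=57
Round 3 (k=20): L=57 R=23
Round 4 (k=4): L=23 R=90
Round 5 (k=16): L=90 R=176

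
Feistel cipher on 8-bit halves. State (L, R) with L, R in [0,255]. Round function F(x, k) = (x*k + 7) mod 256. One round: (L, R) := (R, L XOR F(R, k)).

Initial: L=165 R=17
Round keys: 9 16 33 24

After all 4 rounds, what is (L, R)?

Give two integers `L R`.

Round 1 (k=9): L=17 R=5
Round 2 (k=16): L=5 R=70
Round 3 (k=33): L=70 R=8
Round 4 (k=24): L=8 R=129

Answer: 8 129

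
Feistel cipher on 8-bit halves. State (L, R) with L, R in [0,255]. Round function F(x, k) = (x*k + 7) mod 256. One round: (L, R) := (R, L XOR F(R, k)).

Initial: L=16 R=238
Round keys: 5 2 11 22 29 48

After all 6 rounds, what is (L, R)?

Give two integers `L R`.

Round 1 (k=5): L=238 R=189
Round 2 (k=2): L=189 R=111
Round 3 (k=11): L=111 R=113
Round 4 (k=22): L=113 R=210
Round 5 (k=29): L=210 R=160
Round 6 (k=48): L=160 R=213

Answer: 160 213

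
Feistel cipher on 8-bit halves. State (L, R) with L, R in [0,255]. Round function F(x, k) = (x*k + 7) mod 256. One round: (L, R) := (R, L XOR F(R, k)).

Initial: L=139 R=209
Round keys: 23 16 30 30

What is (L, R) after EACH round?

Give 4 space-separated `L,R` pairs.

Answer: 209,69 69,134 134,254 254,77

Derivation:
Round 1 (k=23): L=209 R=69
Round 2 (k=16): L=69 R=134
Round 3 (k=30): L=134 R=254
Round 4 (k=30): L=254 R=77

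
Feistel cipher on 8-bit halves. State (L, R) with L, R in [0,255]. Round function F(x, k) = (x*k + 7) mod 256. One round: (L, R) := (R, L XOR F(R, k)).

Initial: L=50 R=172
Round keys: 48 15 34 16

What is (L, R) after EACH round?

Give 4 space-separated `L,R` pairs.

Answer: 172,117 117,78 78,22 22,41

Derivation:
Round 1 (k=48): L=172 R=117
Round 2 (k=15): L=117 R=78
Round 3 (k=34): L=78 R=22
Round 4 (k=16): L=22 R=41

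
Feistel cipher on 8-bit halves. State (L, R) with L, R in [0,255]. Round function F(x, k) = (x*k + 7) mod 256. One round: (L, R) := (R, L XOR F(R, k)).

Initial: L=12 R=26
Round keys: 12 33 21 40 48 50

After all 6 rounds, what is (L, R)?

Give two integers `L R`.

Answer: 227 250

Derivation:
Round 1 (k=12): L=26 R=51
Round 2 (k=33): L=51 R=128
Round 3 (k=21): L=128 R=180
Round 4 (k=40): L=180 R=167
Round 5 (k=48): L=167 R=227
Round 6 (k=50): L=227 R=250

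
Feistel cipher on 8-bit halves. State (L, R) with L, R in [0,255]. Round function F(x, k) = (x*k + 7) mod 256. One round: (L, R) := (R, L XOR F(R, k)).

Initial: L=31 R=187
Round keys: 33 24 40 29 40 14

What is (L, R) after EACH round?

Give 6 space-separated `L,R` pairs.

Answer: 187,61 61,4 4,154 154,125 125,21 21,80

Derivation:
Round 1 (k=33): L=187 R=61
Round 2 (k=24): L=61 R=4
Round 3 (k=40): L=4 R=154
Round 4 (k=29): L=154 R=125
Round 5 (k=40): L=125 R=21
Round 6 (k=14): L=21 R=80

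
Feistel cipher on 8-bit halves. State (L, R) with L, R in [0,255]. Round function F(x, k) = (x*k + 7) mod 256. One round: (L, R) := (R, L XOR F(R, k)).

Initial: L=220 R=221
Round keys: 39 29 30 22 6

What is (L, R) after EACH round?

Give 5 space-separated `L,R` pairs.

Round 1 (k=39): L=221 R=110
Round 2 (k=29): L=110 R=160
Round 3 (k=30): L=160 R=169
Round 4 (k=22): L=169 R=45
Round 5 (k=6): L=45 R=188

Answer: 221,110 110,160 160,169 169,45 45,188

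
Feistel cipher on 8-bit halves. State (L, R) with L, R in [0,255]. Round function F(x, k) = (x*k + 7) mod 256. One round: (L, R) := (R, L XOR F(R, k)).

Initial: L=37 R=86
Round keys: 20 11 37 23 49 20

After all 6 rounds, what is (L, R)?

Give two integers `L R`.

Round 1 (k=20): L=86 R=154
Round 2 (k=11): L=154 R=243
Round 3 (k=37): L=243 R=188
Round 4 (k=23): L=188 R=24
Round 5 (k=49): L=24 R=35
Round 6 (k=20): L=35 R=219

Answer: 35 219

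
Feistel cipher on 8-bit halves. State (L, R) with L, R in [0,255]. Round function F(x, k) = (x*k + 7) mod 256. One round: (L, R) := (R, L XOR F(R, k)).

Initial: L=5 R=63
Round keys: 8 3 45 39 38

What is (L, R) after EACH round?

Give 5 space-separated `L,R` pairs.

Round 1 (k=8): L=63 R=250
Round 2 (k=3): L=250 R=202
Round 3 (k=45): L=202 R=115
Round 4 (k=39): L=115 R=70
Round 5 (k=38): L=70 R=24

Answer: 63,250 250,202 202,115 115,70 70,24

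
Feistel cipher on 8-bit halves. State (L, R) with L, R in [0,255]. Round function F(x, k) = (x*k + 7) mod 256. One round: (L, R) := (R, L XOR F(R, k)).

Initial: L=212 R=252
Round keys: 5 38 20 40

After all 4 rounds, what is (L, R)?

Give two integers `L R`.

Round 1 (k=5): L=252 R=39
Round 2 (k=38): L=39 R=45
Round 3 (k=20): L=45 R=172
Round 4 (k=40): L=172 R=202

Answer: 172 202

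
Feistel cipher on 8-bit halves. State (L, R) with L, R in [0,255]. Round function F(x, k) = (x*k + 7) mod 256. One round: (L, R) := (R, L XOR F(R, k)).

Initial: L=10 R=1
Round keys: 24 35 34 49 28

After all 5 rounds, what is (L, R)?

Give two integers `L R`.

Round 1 (k=24): L=1 R=21
Round 2 (k=35): L=21 R=231
Round 3 (k=34): L=231 R=160
Round 4 (k=49): L=160 R=64
Round 5 (k=28): L=64 R=167

Answer: 64 167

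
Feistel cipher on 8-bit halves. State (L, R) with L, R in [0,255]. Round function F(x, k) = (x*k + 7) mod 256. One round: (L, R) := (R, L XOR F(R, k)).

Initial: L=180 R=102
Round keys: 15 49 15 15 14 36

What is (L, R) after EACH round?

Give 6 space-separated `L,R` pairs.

Round 1 (k=15): L=102 R=181
Round 2 (k=49): L=181 R=202
Round 3 (k=15): L=202 R=104
Round 4 (k=15): L=104 R=213
Round 5 (k=14): L=213 R=197
Round 6 (k=36): L=197 R=110

Answer: 102,181 181,202 202,104 104,213 213,197 197,110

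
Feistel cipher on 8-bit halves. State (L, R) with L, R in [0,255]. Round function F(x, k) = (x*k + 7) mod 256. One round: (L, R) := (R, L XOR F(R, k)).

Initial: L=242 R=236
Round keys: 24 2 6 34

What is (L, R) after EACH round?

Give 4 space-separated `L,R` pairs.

Answer: 236,213 213,93 93,224 224,154

Derivation:
Round 1 (k=24): L=236 R=213
Round 2 (k=2): L=213 R=93
Round 3 (k=6): L=93 R=224
Round 4 (k=34): L=224 R=154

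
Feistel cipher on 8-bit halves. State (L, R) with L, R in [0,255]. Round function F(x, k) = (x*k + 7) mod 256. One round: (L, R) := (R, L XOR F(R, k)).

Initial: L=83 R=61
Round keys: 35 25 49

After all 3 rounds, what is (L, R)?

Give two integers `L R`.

Answer: 113 165

Derivation:
Round 1 (k=35): L=61 R=13
Round 2 (k=25): L=13 R=113
Round 3 (k=49): L=113 R=165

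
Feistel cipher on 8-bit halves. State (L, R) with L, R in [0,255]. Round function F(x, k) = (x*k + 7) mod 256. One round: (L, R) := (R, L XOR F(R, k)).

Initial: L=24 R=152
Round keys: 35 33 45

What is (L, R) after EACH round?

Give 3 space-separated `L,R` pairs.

Answer: 152,215 215,38 38,98

Derivation:
Round 1 (k=35): L=152 R=215
Round 2 (k=33): L=215 R=38
Round 3 (k=45): L=38 R=98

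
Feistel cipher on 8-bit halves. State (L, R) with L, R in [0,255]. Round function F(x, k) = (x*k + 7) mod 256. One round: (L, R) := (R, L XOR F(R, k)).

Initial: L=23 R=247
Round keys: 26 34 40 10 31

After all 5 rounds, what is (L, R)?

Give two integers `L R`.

Round 1 (k=26): L=247 R=10
Round 2 (k=34): L=10 R=172
Round 3 (k=40): L=172 R=237
Round 4 (k=10): L=237 R=229
Round 5 (k=31): L=229 R=47

Answer: 229 47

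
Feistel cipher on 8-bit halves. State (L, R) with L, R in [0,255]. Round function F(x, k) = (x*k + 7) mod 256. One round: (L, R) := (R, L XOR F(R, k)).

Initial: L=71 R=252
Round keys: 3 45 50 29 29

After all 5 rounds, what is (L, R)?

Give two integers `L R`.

Answer: 227 183

Derivation:
Round 1 (k=3): L=252 R=188
Round 2 (k=45): L=188 R=239
Round 3 (k=50): L=239 R=9
Round 4 (k=29): L=9 R=227
Round 5 (k=29): L=227 R=183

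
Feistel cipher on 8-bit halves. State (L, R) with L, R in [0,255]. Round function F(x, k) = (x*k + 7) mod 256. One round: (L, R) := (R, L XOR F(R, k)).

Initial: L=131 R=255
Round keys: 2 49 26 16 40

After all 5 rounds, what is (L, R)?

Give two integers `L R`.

Answer: 133 18

Derivation:
Round 1 (k=2): L=255 R=134
Round 2 (k=49): L=134 R=82
Round 3 (k=26): L=82 R=221
Round 4 (k=16): L=221 R=133
Round 5 (k=40): L=133 R=18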